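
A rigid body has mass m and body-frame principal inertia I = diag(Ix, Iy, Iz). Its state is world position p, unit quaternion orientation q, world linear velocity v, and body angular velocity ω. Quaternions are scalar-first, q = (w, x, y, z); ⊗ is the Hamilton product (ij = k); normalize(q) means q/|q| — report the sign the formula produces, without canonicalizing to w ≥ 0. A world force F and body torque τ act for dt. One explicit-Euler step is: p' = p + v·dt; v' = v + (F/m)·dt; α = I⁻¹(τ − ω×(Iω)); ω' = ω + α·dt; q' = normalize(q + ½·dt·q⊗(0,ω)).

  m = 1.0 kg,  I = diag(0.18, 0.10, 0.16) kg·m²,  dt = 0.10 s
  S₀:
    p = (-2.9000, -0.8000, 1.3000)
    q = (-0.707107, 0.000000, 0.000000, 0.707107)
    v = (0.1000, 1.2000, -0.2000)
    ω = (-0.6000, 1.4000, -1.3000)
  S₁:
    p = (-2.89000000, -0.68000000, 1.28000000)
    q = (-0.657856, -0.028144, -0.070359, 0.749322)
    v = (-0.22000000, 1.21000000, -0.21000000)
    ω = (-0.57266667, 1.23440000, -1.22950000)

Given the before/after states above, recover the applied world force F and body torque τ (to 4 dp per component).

F = (-3.2000, 0.1000, -0.1000)
τ = (-0.0600, -0.1500, 0.1800)

Δv = v₁−v₀ = (-0.32000000, 0.01000000, -0.01000000)
applied force F = (-3.2000, 0.1000, -0.1000)
rate change Δω = (0.02733333, -0.16560000, 0.07050000)
I·α + gyro = (-0.0600, -0.1500, 0.1800)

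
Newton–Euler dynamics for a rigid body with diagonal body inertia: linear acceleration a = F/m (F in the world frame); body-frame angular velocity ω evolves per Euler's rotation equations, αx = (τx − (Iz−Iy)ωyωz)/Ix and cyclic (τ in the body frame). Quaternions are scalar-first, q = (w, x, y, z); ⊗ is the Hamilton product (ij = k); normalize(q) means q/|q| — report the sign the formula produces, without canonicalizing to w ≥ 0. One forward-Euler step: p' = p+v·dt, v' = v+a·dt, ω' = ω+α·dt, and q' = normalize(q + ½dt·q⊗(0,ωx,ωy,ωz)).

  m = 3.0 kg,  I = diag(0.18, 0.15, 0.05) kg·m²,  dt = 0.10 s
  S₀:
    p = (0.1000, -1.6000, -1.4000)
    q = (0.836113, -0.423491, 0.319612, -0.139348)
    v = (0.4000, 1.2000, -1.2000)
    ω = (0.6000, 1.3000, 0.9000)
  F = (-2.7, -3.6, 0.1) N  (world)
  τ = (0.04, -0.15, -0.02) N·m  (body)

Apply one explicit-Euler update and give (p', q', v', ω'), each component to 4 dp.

p' = p + v·dt = (0.1400, -1.4800, -1.5200)
v' = v + a·dt = (0.3100, 1.0800, -1.1967)
gyro term ω×Iω = (-0.1170, 0.0702, -0.0234)
α = I⁻¹(τ − ω×Iω) = (0.8722, -1.4680, 0.0680)
ω' = ω + α·dt = (0.6872, 1.1532, 0.9068)
Hamilton product q⊗(0,ω) = (-0.0359878, 0.9704710, 1.3844800, 0.0101962)
q' = normalize(q + ½dt·q⊗(0,ω)) = (0.8313, -0.3736, 0.3875, -0.1383)

p' = (0.1400, -1.4800, -1.5200)
q' = (0.8313, -0.3736, 0.3875, -0.1383)
v' = (0.3100, 1.0800, -1.1967)
ω' = (0.6872, 1.1532, 0.9068)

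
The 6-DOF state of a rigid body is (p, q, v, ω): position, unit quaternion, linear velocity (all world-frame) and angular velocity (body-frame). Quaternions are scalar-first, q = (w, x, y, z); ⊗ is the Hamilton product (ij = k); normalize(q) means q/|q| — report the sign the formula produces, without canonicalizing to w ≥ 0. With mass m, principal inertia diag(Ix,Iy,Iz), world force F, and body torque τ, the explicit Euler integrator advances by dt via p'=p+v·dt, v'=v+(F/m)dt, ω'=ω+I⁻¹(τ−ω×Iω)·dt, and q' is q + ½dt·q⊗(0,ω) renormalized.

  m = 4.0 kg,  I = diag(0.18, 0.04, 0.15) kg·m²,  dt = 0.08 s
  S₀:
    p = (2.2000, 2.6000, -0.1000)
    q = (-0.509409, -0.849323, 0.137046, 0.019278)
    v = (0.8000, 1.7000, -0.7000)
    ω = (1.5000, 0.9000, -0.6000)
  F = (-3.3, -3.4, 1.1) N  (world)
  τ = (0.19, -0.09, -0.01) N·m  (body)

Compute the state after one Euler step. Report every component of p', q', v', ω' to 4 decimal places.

p' = (2.2640, 2.7360, -0.1560)
q' = (-0.4617, -0.8815, 0.0992, -0.0073)
v' = (0.7340, 1.6320, -0.6780)
ω' = (1.6108, 0.7740, -0.5045)

precession coupling ω×(Iω) = (-0.0594, -0.0270, -0.1890)
(τ − ω×Iω)/I = (1.3856, -1.5750, 1.1933)
ω' = ω + α·dt = (1.6108, 0.7740, -0.5045)
2q̇ = q⊗(0,ω) = (1.1622099, -0.8636913, -0.9391449, -0.6643143)
q + ½dt·q⊗(0,ω), renormalized = (-0.4617, -0.8815, 0.0992, -0.0073)
linear accel F/m = (-0.8250, -0.8500, 0.2750)
p + v·dt = (2.2640, 2.7360, -0.1560)
new velocity v' = (0.7340, 1.6320, -0.6780)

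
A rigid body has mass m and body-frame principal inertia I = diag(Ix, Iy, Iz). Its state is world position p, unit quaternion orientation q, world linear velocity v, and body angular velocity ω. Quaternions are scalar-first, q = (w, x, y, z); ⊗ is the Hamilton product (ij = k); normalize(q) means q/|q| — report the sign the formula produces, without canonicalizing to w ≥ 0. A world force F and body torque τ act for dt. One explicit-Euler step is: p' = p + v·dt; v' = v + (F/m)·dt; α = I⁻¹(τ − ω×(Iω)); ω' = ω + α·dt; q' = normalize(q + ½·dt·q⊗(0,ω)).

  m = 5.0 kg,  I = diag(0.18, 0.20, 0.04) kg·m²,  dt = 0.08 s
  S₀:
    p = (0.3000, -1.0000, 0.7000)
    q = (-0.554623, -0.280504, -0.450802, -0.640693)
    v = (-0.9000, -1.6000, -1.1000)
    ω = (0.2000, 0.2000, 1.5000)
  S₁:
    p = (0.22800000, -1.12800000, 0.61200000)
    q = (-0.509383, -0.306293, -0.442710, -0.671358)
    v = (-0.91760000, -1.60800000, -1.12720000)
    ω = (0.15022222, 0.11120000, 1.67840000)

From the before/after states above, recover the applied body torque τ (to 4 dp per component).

τ = (-0.1600, -0.1800, 0.0900)

Δω = ω₁−ω₀ = (-0.04977778, -0.08880000, 0.17840000)
applied torque τ = (-0.1600, -0.1800, 0.0900)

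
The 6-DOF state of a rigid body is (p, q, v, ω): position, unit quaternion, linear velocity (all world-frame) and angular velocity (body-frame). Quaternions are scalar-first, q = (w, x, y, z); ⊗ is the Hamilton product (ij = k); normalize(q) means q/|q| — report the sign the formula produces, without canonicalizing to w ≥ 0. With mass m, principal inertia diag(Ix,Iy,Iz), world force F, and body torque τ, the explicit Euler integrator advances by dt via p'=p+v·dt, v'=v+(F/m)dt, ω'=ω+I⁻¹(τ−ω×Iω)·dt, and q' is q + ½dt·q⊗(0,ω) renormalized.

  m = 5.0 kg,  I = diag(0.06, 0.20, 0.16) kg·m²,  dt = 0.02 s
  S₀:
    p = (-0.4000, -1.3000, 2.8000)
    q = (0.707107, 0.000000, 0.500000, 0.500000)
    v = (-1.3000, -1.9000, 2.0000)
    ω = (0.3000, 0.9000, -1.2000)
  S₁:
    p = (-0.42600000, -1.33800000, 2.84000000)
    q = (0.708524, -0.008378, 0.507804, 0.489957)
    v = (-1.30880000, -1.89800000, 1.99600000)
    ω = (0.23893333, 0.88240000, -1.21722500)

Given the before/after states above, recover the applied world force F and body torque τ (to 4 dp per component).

F = (-2.2000, 0.5000, -1.0000)
τ = (-0.1400, -0.1400, -0.1000)

ω₁ − ω₀ = (-0.06106667, -0.01760000, -0.01722500)
precession coupling = (0.0432, 0.0360, 0.0378)
I·α + gyro = (-0.1400, -0.1400, -0.1000)
Δv = v₁−v₀ = (-0.00880000, 0.00200000, -0.00400000)
applied force F = (-2.2000, 0.5000, -1.0000)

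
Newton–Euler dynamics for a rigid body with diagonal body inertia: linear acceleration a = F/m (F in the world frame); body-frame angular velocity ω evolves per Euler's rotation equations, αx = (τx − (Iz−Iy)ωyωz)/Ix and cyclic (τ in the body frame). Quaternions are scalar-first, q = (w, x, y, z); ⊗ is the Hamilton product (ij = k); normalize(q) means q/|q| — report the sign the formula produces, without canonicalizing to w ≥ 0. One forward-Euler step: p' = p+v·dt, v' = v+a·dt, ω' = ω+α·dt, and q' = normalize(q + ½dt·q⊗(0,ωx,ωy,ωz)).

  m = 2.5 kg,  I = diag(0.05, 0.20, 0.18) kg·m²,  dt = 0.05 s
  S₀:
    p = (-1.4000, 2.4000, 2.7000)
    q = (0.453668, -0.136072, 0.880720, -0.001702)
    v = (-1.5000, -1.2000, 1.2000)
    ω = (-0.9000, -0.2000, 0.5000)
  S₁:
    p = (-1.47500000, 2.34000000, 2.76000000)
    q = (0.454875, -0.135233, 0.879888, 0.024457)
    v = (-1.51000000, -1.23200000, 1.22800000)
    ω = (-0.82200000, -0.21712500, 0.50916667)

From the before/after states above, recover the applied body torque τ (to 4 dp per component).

τ = (0.0800, -0.0100, 0.0600)

rate change Δω = (0.07800000, -0.01712500, 0.00916667)
τ = I·(Δω/dt) + ω₀×(Iω₀) = (0.0800, -0.0100, 0.0600)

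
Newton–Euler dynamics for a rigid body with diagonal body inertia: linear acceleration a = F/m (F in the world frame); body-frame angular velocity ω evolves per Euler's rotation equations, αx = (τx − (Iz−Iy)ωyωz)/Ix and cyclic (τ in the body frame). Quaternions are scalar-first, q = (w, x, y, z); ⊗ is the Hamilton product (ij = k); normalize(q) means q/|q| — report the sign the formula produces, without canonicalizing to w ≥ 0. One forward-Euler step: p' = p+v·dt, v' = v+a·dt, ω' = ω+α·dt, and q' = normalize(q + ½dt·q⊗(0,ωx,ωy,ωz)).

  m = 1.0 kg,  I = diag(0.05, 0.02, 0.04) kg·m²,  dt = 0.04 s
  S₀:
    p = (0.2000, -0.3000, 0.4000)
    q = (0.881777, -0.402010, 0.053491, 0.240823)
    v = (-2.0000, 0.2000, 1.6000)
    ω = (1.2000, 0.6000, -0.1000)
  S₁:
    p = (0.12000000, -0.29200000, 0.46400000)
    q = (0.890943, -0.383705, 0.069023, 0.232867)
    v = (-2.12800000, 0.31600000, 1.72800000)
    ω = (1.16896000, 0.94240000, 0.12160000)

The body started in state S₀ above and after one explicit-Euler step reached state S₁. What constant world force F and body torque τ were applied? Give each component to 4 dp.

Δv = v₁−v₀ = (-0.12800000, 0.11600000, 0.12800000)
m·(v₁−v₀)/dt = (-3.2000, 2.9000, 3.2000)
ω₁ − ω₀ = (-0.03104000, 0.34240000, 0.22160000)
ω₀×(Iω₀) = (-0.0012, -0.0012, -0.0216)
applied torque τ = (-0.0400, 0.1700, 0.2000)

F = (-3.2000, 2.9000, 3.2000)
τ = (-0.0400, 0.1700, 0.2000)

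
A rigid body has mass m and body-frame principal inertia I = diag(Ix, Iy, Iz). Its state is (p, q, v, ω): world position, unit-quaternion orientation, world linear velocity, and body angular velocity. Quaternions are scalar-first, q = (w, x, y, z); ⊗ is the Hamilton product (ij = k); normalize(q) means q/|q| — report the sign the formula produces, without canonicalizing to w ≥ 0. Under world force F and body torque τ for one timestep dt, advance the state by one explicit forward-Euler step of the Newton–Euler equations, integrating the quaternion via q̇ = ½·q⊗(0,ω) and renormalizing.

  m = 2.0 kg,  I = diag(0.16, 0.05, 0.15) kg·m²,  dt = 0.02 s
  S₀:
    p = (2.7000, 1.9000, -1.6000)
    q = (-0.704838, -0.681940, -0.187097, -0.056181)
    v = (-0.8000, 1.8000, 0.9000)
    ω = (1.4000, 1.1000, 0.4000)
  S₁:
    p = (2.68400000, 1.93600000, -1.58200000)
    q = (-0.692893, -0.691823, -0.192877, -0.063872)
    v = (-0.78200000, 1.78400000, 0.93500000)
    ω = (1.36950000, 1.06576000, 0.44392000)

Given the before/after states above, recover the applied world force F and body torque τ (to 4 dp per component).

F = (1.8000, -1.6000, 3.5000)
τ = (-0.2000, -0.0800, 0.1600)

Δv = v₁−v₀ = (0.01800000, -0.01600000, 0.03500000)
applied force F = (1.8000, -1.6000, 3.5000)
rate change Δω = (-0.03050000, -0.03424000, 0.04392000)
precession coupling = (0.0440, 0.0056, -0.1694)
applied torque τ = (-0.2000, -0.0800, 0.1600)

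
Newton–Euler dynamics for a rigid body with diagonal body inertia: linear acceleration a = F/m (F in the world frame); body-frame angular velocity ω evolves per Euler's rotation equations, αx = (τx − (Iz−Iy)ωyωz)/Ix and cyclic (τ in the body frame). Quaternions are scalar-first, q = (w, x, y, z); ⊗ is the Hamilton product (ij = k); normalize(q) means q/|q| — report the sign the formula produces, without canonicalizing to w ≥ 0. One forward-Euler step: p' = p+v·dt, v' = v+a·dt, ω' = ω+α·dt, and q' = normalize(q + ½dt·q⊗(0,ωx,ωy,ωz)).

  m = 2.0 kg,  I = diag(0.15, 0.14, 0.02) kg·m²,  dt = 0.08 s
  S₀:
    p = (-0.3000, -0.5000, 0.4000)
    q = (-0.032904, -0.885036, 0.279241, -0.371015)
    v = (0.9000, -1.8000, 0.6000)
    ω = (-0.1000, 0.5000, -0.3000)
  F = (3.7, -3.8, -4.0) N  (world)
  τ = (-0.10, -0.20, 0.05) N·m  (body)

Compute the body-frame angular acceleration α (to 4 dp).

precession coupling ω×(Iω) = (0.0180, 0.0039, 0.0005)
α = I⁻¹(τ − ω×Iω) = (-0.7867, -1.4564, 2.4750)

α = (-0.7867, -1.4564, 2.4750)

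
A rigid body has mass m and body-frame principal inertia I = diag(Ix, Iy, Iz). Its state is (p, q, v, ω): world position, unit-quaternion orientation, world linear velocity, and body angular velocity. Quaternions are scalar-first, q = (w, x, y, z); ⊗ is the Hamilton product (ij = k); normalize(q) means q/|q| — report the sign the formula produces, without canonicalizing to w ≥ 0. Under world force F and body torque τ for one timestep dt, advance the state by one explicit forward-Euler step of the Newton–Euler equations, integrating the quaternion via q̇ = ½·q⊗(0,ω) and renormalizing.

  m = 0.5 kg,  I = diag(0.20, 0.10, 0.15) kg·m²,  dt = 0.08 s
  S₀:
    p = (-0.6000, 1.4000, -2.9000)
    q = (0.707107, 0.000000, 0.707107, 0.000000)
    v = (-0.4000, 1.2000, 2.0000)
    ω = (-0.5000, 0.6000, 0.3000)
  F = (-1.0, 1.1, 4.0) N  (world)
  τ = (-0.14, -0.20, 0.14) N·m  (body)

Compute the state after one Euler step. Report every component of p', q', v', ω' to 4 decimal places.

p' = (-0.6320, 1.4960, -2.7400)
q' = (0.6898, -0.0057, 0.7237, 0.0226)
v' = (-0.5600, 1.3760, 2.6400)
ω' = (-0.5596, 0.4460, 0.3587)

a = F/m = (-2.0000, 2.2000, 8.0000)
p + v·dt = (-0.6320, 1.4960, -2.7400)
new velocity v' = (-0.5600, 1.3760, 2.6400)
α = I⁻¹(τ − ω×Iω) = (-0.7450, -1.9250, 0.7333)
new body rate ω' = (-0.5596, 0.4460, 0.3587)
2q̇ = q⊗(0,ω) = (-0.4242642, -0.1414214, 0.4242642, 0.5656856)
q' = normalize(q + ½dt·q⊗(0,ω)) = (0.6898, -0.0057, 0.7237, 0.0226)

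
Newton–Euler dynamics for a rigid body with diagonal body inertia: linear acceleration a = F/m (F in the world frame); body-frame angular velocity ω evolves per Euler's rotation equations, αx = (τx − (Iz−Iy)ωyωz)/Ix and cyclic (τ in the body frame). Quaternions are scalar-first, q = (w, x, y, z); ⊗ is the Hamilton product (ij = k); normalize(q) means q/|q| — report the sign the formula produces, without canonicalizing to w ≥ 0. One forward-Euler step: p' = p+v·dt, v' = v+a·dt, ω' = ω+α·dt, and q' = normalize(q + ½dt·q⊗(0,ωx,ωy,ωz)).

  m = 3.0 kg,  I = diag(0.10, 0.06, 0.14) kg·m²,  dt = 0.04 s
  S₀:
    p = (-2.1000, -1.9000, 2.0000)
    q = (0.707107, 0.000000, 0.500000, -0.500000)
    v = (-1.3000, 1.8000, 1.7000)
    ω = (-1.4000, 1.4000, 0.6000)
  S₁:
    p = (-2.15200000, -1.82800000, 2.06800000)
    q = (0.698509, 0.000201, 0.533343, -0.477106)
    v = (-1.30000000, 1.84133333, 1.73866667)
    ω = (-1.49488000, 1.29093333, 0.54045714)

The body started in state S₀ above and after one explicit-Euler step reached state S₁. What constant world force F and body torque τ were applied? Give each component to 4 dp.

F = (0.0000, 3.1000, 2.9000)
τ = (-0.1700, -0.1300, -0.1300)

Δv = v₁−v₀ = (0.00000000, 0.04133333, 0.03866667)
F = m·Δv/dt = (0.0000, 3.1000, 2.9000)
ω₁ − ω₀ = (-0.09488000, -0.10906667, -0.05954286)
gyro term ω₀×Iω₀ = (0.0672, 0.0336, 0.0784)
I·α + gyro = (-0.1700, -0.1300, -0.1300)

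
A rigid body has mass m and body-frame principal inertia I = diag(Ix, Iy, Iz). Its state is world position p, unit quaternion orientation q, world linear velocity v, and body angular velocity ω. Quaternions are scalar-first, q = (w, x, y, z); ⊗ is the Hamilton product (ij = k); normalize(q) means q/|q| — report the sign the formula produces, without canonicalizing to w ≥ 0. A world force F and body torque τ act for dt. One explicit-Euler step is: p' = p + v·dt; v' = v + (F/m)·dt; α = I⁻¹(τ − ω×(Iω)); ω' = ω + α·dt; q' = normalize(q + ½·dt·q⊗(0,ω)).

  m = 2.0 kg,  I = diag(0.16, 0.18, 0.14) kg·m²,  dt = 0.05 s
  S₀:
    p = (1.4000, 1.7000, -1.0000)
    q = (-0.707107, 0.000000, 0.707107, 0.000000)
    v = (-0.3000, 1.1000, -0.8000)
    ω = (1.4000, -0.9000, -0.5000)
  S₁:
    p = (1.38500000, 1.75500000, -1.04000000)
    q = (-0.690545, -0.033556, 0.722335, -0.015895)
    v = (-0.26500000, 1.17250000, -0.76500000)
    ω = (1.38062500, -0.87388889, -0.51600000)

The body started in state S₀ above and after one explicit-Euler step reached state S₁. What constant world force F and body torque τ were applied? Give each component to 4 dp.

rate change Δω = (-0.01937500, 0.02611111, -0.01600000)
ω₀×(Iω₀) = (-0.0180, -0.0140, -0.0252)
τ = I·(Δω/dt) + ω₀×(Iω₀) = (-0.0800, 0.0800, -0.0700)
Δv = v₁−v₀ = (0.03500000, 0.07250000, 0.03500000)
applied force F = (1.4000, 2.9000, 1.4000)

F = (1.4000, 2.9000, 1.4000)
τ = (-0.0800, 0.0800, -0.0700)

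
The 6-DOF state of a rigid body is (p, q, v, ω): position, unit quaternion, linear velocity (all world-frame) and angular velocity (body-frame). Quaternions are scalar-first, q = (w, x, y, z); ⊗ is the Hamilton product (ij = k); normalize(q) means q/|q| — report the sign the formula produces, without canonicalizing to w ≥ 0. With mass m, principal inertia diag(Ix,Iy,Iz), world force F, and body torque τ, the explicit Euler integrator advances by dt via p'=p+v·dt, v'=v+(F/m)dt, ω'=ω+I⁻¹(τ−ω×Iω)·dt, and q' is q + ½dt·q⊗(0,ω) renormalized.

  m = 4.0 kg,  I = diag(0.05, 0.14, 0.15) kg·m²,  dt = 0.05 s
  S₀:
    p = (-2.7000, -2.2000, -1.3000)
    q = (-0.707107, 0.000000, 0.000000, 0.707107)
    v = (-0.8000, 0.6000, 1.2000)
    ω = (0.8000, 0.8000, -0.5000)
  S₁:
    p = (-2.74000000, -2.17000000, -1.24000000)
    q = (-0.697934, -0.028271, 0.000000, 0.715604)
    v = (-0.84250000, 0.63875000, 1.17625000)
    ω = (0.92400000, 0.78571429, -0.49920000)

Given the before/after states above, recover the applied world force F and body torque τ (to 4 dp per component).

ω₁ − ω₀ = (0.12400000, -0.01428571, 0.00080000)
ω₀×(Iω₀) = (-0.0040, 0.0400, 0.0576)
applied torque τ = (0.1200, 0.0000, 0.0600)
v₁ − v₀ = (-0.04250000, 0.03875000, -0.02375000)
F = m·Δv/dt = (-3.4000, 3.1000, -1.9000)

F = (-3.4000, 3.1000, -1.9000)
τ = (0.1200, 0.0000, 0.0600)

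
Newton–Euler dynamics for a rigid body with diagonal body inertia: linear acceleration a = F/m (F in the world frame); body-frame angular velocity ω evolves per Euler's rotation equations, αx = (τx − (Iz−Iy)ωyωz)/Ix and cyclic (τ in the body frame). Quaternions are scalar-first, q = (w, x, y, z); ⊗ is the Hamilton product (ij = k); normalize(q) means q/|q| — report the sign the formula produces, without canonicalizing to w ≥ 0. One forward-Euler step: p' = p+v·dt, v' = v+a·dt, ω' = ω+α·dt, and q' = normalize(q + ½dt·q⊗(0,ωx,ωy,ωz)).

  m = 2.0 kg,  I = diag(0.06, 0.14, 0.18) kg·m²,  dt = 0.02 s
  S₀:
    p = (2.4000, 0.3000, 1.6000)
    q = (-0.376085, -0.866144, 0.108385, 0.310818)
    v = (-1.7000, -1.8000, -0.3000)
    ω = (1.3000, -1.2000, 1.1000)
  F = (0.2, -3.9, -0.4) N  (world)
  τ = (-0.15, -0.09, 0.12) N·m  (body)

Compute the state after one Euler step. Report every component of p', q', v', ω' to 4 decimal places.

p' = (2.3660, 0.2640, 1.5940)
q' = (-0.3669, -0.8659, 0.1264, 0.3156)
v' = (-1.6980, -1.8390, -0.3040)
ω' = (1.2676, -1.1883, 1.1272)

precession coupling ω×(Iω) = (-0.0528, -0.1716, -0.1248)
α = I⁻¹(τ − ω×Iω) = (-1.6200, 0.5829, 1.3600)
ω + α·dt = (1.2676, -1.1883, 1.1272)
2q̇ = q⊗(0,ω) = (0.9141494, 0.0032946, 1.8081238, 0.4847788)
q + ½dt·q⊗(0,ω), renormalized = (-0.3669, -0.8659, 0.1264, 0.3156)
linear accel F/m = (0.1000, -1.9500, -0.2000)
p + v·dt = (2.3660, 0.2640, 1.5940)
v + (F/m)dt = (-1.6980, -1.8390, -0.3040)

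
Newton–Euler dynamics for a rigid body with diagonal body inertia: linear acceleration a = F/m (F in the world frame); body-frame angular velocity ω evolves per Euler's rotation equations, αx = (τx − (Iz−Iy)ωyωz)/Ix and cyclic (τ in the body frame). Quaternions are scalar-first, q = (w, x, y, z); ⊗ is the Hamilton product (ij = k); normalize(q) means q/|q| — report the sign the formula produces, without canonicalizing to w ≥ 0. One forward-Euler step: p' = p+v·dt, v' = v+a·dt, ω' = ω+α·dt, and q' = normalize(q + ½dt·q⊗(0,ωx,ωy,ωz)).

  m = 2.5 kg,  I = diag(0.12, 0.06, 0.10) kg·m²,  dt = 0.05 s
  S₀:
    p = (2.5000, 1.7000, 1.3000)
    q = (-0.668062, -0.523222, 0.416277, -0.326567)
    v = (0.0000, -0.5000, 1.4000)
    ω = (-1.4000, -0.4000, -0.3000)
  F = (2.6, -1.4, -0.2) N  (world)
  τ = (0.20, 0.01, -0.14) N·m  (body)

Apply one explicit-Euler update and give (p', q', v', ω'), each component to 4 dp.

p' = p + v·dt = (2.5000, 1.6750, 1.3700)
new velocity v' = (0.0520, -0.5280, 1.3960)
precession coupling ω×(Iω) = (0.0048, 0.0084, -0.0336)
α = I⁻¹(τ − ω×Iω) = (1.6267, 0.0267, -1.0640)
ω' = ω + α·dt = (-1.3187, -0.3987, -0.3532)
Hamilton product q⊗(0,ω) = (-0.6639701, 0.6797769, 0.5674520, 0.9924952)
q' = normalize(q + ½dt·q⊗(0,ω)) = (-0.6842, -0.5059, 0.4302, -0.3015)

p' = (2.5000, 1.6750, 1.3700)
q' = (-0.6842, -0.5059, 0.4302, -0.3015)
v' = (0.0520, -0.5280, 1.3960)
ω' = (-1.3187, -0.3987, -0.3532)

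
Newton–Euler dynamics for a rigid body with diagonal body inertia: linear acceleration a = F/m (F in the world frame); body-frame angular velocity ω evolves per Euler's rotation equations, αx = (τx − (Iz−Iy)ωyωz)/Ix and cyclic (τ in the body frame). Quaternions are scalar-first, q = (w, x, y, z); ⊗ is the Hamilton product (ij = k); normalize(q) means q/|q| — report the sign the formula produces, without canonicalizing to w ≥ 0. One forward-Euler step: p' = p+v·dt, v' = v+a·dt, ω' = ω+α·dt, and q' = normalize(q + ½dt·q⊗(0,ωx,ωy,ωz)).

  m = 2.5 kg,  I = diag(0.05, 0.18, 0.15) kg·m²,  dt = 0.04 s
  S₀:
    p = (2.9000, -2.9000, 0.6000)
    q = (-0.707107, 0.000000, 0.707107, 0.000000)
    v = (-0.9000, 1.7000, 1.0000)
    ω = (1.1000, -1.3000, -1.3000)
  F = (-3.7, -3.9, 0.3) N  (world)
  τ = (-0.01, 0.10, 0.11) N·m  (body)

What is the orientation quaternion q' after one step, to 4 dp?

q' = (-0.6881, -0.0339, 0.7248, 0.0028)

q⊗(0,ω) = (0.9192391, -1.6970568, 0.9192391, 0.1414214)
updated quaternion q' = (-0.6881, -0.0339, 0.7248, 0.0028)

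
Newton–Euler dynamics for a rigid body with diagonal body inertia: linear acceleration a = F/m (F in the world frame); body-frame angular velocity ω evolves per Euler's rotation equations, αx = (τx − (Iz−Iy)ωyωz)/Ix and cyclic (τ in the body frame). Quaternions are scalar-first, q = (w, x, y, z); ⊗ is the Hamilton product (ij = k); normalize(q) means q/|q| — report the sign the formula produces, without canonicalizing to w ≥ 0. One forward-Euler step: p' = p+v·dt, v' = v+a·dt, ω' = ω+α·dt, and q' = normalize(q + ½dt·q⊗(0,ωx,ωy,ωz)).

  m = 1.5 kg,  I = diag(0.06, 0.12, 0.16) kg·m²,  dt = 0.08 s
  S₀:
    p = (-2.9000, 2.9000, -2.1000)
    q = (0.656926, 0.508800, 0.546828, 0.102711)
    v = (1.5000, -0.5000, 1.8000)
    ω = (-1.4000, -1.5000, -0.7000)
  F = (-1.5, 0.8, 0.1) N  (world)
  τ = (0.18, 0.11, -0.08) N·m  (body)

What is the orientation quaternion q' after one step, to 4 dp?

2q̇ = q⊗(0,ω) = (1.6044597, -1.1484095, -0.7730244, -0.4574890)
q' = normalize(q + ½dt·q⊗(0,ω)) = (0.7184, 0.4611, 0.5140, 0.0841)

q' = (0.7184, 0.4611, 0.5140, 0.0841)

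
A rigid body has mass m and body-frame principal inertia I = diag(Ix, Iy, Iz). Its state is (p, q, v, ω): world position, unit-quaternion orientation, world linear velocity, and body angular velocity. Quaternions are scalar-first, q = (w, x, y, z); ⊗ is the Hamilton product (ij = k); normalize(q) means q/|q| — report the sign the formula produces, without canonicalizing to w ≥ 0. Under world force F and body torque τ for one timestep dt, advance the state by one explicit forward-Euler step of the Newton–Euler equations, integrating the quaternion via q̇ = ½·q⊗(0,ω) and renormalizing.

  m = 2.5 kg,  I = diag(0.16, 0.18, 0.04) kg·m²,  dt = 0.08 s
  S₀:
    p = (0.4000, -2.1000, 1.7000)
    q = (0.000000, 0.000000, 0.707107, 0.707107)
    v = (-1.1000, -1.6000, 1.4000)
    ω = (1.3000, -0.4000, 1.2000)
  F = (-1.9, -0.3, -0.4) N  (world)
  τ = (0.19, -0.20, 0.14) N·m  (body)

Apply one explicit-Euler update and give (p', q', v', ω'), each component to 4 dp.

p' = (0.3120, -2.2280, 1.8120)
q' = (-0.0226, 0.0451, 0.7419, 0.6686)
v' = (-1.1608, -1.6096, 1.3872)
ω' = (1.3614, -0.5721, 1.5008)

a = (-0.7600, -0.1200, -0.1600)
new position p' = (0.3120, -2.2280, 1.8120)
v + (F/m)dt = (-1.1608, -1.6096, 1.3872)
α = I⁻¹(τ − ω×Iω) = (0.7675, -2.1511, 3.7600)
ω + α·dt = (1.3614, -0.5721, 1.5008)
Hamilton product q⊗(0,ω) = (-0.5656856, 1.1313712, 0.9192391, -0.9192391)
q' = normalize(q + ½dt·q⊗(0,ω)) = (-0.0226, 0.0451, 0.7419, 0.6686)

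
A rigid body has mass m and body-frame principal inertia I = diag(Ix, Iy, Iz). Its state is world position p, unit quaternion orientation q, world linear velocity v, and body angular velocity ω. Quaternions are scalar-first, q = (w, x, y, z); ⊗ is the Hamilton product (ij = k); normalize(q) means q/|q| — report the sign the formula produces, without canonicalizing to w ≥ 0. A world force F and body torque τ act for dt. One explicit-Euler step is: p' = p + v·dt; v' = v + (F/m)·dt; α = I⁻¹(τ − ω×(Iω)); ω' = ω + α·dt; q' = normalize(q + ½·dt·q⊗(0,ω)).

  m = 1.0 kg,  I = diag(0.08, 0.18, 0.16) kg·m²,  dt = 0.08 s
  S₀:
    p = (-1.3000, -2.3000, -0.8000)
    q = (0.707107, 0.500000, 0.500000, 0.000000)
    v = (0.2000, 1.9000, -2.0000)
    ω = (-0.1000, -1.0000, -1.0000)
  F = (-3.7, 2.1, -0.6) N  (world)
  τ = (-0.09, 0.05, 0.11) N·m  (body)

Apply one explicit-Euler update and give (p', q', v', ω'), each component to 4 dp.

gyro term ω×Iω = (-0.0200, -0.0080, 0.0100)
α = I⁻¹(τ − ω×Iω) = (-0.8750, 0.3222, 0.6250)
ω' = ω + α·dt = (-0.1700, -0.9742, -0.9500)
2q̇ = q⊗(0,ω) = (0.5500000, -0.5707107, -0.2071070, -1.1571070)
q + ½dt·q⊗(0,ω), renormalized = (0.7279, 0.4764, 0.4909, -0.0462)
p + v·dt = (-1.2840, -2.1480, -0.9600)
new velocity v' = (-0.0960, 2.0680, -2.0480)

p' = (-1.2840, -2.1480, -0.9600)
q' = (0.7279, 0.4764, 0.4909, -0.0462)
v' = (-0.0960, 2.0680, -2.0480)
ω' = (-0.1700, -0.9742, -0.9500)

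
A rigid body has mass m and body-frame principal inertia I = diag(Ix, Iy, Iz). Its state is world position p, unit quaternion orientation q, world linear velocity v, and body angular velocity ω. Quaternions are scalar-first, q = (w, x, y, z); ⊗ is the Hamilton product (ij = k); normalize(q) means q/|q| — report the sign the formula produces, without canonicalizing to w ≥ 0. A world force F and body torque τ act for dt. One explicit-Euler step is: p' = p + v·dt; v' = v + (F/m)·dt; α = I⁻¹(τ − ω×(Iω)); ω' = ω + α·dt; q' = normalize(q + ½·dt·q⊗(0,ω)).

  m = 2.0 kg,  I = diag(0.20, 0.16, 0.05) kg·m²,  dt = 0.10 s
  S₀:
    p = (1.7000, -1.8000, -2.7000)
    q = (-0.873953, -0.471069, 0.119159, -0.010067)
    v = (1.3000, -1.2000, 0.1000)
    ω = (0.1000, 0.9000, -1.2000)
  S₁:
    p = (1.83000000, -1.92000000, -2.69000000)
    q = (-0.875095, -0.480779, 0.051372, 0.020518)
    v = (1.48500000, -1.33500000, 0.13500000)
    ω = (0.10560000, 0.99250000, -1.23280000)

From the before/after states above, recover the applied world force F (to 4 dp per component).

F = (3.7000, -2.7000, 0.7000)

velocity change Δv = (0.18500000, -0.13500000, 0.03500000)
F = m·Δv/dt = (3.7000, -2.7000, 0.7000)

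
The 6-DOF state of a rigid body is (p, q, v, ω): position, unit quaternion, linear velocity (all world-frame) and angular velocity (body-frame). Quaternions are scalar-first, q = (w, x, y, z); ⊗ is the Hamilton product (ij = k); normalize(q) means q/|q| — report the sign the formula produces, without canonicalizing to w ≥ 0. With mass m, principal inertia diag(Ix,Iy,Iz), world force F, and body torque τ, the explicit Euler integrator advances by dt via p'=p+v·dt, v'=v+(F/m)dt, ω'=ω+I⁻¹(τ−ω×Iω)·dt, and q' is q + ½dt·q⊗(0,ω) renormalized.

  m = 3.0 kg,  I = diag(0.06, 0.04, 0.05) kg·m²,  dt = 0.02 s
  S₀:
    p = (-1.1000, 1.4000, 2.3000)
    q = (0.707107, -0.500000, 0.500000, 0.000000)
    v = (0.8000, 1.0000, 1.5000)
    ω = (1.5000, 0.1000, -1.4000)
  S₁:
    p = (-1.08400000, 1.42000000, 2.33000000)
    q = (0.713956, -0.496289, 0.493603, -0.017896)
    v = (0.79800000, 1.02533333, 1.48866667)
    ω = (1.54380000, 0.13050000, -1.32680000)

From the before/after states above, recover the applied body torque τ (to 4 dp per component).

rate change Δω = (0.04380000, 0.03050000, 0.07320000)
precession coupling = (-0.0014, -0.0210, -0.0030)
τ = I·(Δω/dt) + ω₀×(Iω₀) = (0.1300, 0.0400, 0.1800)

τ = (0.1300, 0.0400, 0.1800)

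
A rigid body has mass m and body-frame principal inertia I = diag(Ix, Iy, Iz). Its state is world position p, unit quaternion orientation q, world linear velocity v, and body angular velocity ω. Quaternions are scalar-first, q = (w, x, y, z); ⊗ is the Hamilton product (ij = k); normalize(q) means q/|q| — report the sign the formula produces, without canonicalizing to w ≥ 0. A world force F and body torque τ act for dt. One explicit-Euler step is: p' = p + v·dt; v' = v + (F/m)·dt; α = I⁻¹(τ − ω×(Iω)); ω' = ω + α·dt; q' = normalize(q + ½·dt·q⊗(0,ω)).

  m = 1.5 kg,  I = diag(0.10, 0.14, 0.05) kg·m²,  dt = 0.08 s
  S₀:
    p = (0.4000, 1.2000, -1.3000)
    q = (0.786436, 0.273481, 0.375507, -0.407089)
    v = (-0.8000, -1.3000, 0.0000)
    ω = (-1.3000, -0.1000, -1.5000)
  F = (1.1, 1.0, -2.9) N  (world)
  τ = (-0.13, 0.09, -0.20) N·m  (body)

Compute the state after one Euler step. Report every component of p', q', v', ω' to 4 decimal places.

p' = (0.3360, 1.0960, -1.3000)
q' = (0.7753, 0.2078, 0.4086, -0.4345)
v' = (-0.7413, -1.2467, -0.1547)
ω' = (-1.3932, -0.1043, -1.8283)

linear accel F/m = (0.7333, 0.6667, -1.9333)
new position p' = (0.3360, 1.0960, -1.3000)
new velocity v' = (-0.7413, -1.2467, -0.1547)
ω×(Iω) gyroscopic = (-0.0135, 0.0975, 0.0052)
(τ − ω×Iω)/I = (-1.1650, -0.0536, -4.1040)
new body rate ω' = (-1.3932, -0.1043, -1.8283)
q⊗(0,ω) = (-0.2175575, -1.6263362, 0.8607936, -0.7188430)
q + ½dt·q⊗(0,ω), renormalized = (0.7753, 0.2078, 0.4086, -0.4345)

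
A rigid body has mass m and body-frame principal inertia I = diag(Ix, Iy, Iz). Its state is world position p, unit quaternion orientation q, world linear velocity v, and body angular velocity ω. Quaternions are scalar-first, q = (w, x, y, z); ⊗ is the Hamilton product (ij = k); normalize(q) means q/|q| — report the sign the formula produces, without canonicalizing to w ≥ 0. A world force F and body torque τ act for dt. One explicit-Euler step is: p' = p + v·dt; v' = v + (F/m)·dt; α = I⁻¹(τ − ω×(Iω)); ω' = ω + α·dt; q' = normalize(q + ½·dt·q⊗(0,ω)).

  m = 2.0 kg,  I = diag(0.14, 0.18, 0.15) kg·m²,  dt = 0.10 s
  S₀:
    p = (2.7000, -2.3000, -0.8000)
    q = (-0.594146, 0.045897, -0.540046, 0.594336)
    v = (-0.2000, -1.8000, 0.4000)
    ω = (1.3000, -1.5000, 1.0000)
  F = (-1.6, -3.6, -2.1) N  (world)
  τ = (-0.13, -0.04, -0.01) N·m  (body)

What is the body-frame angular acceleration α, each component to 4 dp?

α = (-1.2500, -0.1500, 0.4533)

gyro term ω×Iω = (0.0450, -0.0130, -0.0780)
angular accel α = (-1.2500, -0.1500, 0.4533)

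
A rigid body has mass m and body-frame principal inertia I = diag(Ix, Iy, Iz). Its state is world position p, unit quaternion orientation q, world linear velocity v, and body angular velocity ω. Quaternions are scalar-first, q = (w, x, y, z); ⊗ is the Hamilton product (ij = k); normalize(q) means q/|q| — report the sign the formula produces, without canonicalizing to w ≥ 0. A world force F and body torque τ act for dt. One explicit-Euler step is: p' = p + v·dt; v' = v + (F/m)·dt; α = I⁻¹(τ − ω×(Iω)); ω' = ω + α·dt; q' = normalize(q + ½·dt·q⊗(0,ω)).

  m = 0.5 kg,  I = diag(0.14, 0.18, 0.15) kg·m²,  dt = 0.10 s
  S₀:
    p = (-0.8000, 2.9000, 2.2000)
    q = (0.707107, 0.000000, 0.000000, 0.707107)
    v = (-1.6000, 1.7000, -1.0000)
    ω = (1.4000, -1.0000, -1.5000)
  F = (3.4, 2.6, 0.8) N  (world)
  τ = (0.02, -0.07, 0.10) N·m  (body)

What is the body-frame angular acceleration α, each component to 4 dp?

precession coupling ω×(Iω) = (-0.0450, 0.0210, -0.0560)
(τ − ω×Iω)/I = (0.4643, -0.5056, 1.0400)

α = (0.4643, -0.5056, 1.0400)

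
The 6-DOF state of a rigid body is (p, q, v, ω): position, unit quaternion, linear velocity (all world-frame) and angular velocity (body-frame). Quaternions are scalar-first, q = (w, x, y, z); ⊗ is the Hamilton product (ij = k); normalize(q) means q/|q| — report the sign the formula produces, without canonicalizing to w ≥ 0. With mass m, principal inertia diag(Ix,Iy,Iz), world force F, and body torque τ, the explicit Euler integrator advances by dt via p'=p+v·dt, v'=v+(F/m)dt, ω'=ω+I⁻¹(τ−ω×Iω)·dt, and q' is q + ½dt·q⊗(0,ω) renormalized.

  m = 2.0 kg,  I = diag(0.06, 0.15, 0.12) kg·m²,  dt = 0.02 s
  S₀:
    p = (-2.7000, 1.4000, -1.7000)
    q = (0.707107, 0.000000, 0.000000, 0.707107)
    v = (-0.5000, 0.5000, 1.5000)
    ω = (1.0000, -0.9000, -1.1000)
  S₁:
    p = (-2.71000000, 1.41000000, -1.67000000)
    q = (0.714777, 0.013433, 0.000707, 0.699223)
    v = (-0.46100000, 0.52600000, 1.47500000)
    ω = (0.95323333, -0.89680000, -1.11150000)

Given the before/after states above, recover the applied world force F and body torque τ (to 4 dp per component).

F = (3.9000, 2.6000, -2.5000)
τ = (-0.1700, 0.0900, -0.1500)

rate change Δω = (-0.04676667, 0.00320000, -0.01150000)
I·α + gyro = (-0.1700, 0.0900, -0.1500)
velocity change Δv = (0.03900000, 0.02600000, -0.02500000)
applied force F = (3.9000, 2.6000, -2.5000)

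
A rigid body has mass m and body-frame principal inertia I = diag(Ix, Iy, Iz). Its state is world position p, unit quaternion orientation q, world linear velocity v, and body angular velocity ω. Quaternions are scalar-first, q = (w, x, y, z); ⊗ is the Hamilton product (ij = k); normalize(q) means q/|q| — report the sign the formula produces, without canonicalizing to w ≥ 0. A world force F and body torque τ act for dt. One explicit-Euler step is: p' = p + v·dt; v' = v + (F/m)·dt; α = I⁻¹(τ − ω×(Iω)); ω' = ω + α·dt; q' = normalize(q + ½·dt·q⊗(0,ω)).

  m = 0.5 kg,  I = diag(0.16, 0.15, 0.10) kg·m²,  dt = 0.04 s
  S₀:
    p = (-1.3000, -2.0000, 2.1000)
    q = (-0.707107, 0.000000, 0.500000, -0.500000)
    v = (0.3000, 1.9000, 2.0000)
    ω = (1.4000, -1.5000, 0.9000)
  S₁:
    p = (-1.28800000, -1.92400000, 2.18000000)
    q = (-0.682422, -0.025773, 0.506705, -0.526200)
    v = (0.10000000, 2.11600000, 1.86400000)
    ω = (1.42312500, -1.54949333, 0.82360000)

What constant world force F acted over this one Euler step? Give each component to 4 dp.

Δv = v₁−v₀ = (-0.20000000, 0.21600000, -0.13600000)
F = m·Δv/dt = (-2.5000, 2.7000, -1.7000)

F = (-2.5000, 2.7000, -1.7000)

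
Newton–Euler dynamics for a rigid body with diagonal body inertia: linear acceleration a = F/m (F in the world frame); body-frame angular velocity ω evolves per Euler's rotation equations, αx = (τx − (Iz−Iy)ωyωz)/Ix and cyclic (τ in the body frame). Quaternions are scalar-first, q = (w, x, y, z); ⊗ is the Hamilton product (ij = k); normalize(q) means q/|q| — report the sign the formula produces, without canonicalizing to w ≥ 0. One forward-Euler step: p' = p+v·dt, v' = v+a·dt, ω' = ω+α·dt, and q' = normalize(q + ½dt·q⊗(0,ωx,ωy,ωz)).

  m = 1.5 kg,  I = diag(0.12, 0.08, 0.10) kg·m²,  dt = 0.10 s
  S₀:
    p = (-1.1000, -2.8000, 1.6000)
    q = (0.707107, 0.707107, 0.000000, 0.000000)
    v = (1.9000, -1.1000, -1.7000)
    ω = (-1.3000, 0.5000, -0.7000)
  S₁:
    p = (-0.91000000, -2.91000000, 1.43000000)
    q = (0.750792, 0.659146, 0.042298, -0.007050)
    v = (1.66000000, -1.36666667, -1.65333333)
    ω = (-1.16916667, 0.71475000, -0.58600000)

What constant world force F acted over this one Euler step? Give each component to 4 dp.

F = (-3.6000, -4.0000, 0.7000)

Δv = v₁−v₀ = (-0.24000000, -0.26666667, 0.04666667)
m·(v₁−v₀)/dt = (-3.6000, -4.0000, 0.7000)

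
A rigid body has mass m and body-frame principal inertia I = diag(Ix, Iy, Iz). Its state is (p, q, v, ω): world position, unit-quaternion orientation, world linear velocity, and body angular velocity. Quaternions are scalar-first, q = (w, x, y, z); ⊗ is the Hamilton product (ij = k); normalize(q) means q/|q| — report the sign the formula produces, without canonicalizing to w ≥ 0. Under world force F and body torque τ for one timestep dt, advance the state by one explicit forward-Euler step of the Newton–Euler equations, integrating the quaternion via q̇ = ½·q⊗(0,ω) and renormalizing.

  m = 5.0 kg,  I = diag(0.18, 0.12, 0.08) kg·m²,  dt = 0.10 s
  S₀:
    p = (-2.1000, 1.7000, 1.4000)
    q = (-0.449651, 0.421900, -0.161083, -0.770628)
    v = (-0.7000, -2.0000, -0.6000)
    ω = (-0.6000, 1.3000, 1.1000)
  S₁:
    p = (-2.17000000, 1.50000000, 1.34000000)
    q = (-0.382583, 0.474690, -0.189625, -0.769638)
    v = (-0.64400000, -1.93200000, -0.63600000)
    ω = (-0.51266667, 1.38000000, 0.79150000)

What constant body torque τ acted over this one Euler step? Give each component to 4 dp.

τ = (0.1000, 0.0300, -0.2000)

Δω = ω₁−ω₀ = (0.08733333, 0.08000000, -0.30850000)
applied torque τ = (0.1000, 0.0300, -0.2000)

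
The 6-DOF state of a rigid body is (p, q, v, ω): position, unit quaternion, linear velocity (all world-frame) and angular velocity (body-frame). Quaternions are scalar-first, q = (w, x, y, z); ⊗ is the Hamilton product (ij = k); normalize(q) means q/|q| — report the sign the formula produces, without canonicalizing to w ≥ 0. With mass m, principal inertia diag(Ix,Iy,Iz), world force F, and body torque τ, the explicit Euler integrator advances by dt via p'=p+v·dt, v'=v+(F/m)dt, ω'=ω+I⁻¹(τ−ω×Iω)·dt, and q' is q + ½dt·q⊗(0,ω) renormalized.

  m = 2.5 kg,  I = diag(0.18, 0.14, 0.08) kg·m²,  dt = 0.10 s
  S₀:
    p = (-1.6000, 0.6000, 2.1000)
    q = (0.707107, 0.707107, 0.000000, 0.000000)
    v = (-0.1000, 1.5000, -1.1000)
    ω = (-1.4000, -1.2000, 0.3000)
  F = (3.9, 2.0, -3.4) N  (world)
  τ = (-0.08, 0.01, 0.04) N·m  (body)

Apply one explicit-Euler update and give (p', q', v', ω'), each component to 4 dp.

ω×(Iω) gyroscopic = (0.0216, -0.0420, -0.0672)
(τ − ω×Iω)/I = (-0.5644, 0.3714, 1.3400)
new body rate ω' = (-1.4564, -1.1629, 0.4340)
q⊗(0,ω) = (0.9899498, -0.9899498, -1.0606605, -0.6363963)
updated quaternion q' = (0.7533, 0.6548, -0.0528, -0.0317)
new position p' = (-1.6100, 0.7500, 1.9900)
v' = v + a·dt = (0.0560, 1.5800, -1.2360)

p' = (-1.6100, 0.7500, 1.9900)
q' = (0.7533, 0.6548, -0.0528, -0.0317)
v' = (0.0560, 1.5800, -1.2360)
ω' = (-1.4564, -1.1629, 0.4340)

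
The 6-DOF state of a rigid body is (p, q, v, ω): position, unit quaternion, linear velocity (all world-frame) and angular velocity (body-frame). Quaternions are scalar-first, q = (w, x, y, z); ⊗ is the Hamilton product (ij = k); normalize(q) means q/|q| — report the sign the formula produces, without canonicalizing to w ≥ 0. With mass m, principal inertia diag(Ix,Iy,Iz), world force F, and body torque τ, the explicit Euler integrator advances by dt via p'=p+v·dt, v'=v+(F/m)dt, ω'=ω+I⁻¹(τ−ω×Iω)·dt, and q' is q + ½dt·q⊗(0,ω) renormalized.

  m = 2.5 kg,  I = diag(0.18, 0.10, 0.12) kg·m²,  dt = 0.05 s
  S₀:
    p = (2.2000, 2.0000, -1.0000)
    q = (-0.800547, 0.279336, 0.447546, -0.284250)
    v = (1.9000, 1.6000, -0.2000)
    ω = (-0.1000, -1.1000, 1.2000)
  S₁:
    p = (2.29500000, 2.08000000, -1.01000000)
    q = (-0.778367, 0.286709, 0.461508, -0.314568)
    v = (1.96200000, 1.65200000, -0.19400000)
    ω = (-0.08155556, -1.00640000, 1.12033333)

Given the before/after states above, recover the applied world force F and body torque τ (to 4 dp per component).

F = (3.1000, 2.6000, 0.3000)
τ = (0.0400, 0.1800, -0.2000)

Δv = v₁−v₀ = (0.06200000, 0.05200000, 0.00600000)
m·(v₁−v₀)/dt = (3.1000, 2.6000, 0.3000)
rate change Δω = (0.01844444, 0.09360000, -0.07966667)
applied torque τ = (0.0400, 0.1800, -0.2000)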